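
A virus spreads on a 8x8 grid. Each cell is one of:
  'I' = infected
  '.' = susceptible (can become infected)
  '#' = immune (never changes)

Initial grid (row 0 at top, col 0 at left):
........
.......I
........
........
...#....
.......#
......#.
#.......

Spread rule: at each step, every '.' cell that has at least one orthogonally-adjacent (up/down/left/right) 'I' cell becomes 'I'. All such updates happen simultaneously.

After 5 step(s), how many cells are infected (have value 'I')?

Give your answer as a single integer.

Answer: 24

Derivation:
Step 0 (initial): 1 infected
Step 1: +3 new -> 4 infected
Step 2: +4 new -> 8 infected
Step 3: +5 new -> 13 infected
Step 4: +5 new -> 18 infected
Step 5: +6 new -> 24 infected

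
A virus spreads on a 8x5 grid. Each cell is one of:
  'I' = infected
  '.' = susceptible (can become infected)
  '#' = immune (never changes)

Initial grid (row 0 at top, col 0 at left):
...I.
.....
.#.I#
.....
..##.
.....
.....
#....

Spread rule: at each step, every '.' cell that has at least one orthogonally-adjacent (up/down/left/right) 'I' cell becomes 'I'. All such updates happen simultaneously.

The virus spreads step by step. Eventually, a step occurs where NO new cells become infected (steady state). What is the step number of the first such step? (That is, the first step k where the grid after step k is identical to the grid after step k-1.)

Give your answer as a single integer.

Step 0 (initial): 2 infected
Step 1: +5 new -> 7 infected
Step 2: +5 new -> 12 infected
Step 3: +4 new -> 16 infected
Step 4: +4 new -> 20 infected
Step 5: +5 new -> 25 infected
Step 6: +5 new -> 30 infected
Step 7: +4 new -> 34 infected
Step 8: +1 new -> 35 infected
Step 9: +0 new -> 35 infected

Answer: 9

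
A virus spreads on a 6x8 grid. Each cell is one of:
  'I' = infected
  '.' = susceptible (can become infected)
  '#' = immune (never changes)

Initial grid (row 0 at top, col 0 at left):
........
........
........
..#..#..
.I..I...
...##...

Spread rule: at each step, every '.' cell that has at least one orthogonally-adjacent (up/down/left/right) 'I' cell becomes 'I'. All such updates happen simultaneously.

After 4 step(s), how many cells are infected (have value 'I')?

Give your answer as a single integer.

Answer: 35

Derivation:
Step 0 (initial): 2 infected
Step 1: +7 new -> 9 infected
Step 2: +8 new -> 17 infected
Step 3: +9 new -> 26 infected
Step 4: +9 new -> 35 infected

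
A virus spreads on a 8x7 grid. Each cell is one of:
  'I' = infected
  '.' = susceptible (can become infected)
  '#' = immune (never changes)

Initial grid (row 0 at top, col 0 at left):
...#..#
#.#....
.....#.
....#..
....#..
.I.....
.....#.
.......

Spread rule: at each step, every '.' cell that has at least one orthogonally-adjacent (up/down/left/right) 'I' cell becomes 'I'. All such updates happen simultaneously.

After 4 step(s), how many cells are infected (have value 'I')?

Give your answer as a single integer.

Step 0 (initial): 1 infected
Step 1: +4 new -> 5 infected
Step 2: +7 new -> 12 infected
Step 3: +8 new -> 20 infected
Step 4: +7 new -> 27 infected

Answer: 27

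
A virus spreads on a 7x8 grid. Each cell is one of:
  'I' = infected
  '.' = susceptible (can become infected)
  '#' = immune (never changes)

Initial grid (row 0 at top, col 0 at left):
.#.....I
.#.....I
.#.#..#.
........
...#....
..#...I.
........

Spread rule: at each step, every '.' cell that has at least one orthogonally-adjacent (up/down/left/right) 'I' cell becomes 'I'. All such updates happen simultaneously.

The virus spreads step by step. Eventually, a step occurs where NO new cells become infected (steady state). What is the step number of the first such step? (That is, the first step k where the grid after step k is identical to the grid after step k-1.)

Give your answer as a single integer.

Answer: 12

Derivation:
Step 0 (initial): 3 infected
Step 1: +7 new -> 10 infected
Step 2: +9 new -> 19 infected
Step 3: +7 new -> 26 infected
Step 4: +5 new -> 31 infected
Step 5: +4 new -> 35 infected
Step 6: +3 new -> 38 infected
Step 7: +4 new -> 42 infected
Step 8: +3 new -> 45 infected
Step 9: +2 new -> 47 infected
Step 10: +1 new -> 48 infected
Step 11: +1 new -> 49 infected
Step 12: +0 new -> 49 infected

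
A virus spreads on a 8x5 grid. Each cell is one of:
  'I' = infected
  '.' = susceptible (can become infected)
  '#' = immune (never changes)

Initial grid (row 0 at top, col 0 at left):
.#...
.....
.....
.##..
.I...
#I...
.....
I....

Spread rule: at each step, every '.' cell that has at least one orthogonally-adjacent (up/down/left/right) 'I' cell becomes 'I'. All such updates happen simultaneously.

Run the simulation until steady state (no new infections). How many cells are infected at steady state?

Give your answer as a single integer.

Step 0 (initial): 3 infected
Step 1: +6 new -> 9 infected
Step 2: +5 new -> 14 infected
Step 3: +6 new -> 20 infected
Step 4: +6 new -> 26 infected
Step 5: +5 new -> 31 infected
Step 6: +3 new -> 34 infected
Step 7: +2 new -> 36 infected
Step 8: +0 new -> 36 infected

Answer: 36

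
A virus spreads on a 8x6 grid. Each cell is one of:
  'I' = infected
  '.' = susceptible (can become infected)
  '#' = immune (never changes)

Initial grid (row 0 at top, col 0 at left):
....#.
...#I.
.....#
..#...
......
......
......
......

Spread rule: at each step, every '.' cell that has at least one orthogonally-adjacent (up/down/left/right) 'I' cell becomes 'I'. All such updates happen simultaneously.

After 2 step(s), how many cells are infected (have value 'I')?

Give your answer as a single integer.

Step 0 (initial): 1 infected
Step 1: +2 new -> 3 infected
Step 2: +3 new -> 6 infected

Answer: 6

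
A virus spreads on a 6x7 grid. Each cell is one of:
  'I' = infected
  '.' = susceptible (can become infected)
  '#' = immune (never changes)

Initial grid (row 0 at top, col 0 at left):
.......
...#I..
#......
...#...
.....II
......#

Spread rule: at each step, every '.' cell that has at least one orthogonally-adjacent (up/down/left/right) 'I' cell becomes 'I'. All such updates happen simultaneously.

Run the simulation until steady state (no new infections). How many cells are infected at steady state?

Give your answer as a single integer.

Answer: 38

Derivation:
Step 0 (initial): 3 infected
Step 1: +7 new -> 10 infected
Step 2: +9 new -> 19 infected
Step 3: +5 new -> 24 infected
Step 4: +6 new -> 30 infected
Step 5: +5 new -> 35 infected
Step 6: +3 new -> 38 infected
Step 7: +0 new -> 38 infected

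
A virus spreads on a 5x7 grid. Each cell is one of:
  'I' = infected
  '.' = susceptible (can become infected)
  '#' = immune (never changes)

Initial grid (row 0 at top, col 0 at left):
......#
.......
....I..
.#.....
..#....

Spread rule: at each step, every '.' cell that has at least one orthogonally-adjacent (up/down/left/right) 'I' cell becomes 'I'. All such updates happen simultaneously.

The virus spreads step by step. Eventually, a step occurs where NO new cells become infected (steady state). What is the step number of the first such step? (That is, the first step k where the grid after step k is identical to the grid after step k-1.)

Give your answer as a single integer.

Step 0 (initial): 1 infected
Step 1: +4 new -> 5 infected
Step 2: +8 new -> 13 infected
Step 3: +9 new -> 22 infected
Step 4: +4 new -> 26 infected
Step 5: +3 new -> 29 infected
Step 6: +2 new -> 31 infected
Step 7: +1 new -> 32 infected
Step 8: +0 new -> 32 infected

Answer: 8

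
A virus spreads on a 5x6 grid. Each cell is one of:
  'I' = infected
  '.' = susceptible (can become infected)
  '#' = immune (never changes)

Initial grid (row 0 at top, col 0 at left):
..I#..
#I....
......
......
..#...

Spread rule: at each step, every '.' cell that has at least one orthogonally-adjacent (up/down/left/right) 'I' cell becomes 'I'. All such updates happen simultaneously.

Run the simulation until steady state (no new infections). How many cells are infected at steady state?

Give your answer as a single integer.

Step 0 (initial): 2 infected
Step 1: +3 new -> 5 infected
Step 2: +5 new -> 10 infected
Step 3: +5 new -> 15 infected
Step 4: +5 new -> 20 infected
Step 5: +4 new -> 24 infected
Step 6: +2 new -> 26 infected
Step 7: +1 new -> 27 infected
Step 8: +0 new -> 27 infected

Answer: 27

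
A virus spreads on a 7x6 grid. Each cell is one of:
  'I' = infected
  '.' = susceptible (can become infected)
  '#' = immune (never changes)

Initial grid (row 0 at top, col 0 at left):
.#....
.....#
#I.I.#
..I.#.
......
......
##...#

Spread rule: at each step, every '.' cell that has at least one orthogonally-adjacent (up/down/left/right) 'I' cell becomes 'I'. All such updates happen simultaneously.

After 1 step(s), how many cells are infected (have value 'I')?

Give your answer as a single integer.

Answer: 10

Derivation:
Step 0 (initial): 3 infected
Step 1: +7 new -> 10 infected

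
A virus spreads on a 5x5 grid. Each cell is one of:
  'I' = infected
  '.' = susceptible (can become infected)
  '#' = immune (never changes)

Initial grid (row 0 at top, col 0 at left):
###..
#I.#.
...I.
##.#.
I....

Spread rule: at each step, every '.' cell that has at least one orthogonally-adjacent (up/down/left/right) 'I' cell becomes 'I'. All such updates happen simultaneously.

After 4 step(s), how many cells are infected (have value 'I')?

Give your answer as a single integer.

Step 0 (initial): 3 infected
Step 1: +5 new -> 8 infected
Step 2: +5 new -> 13 infected
Step 3: +3 new -> 16 infected
Step 4: +1 new -> 17 infected

Answer: 17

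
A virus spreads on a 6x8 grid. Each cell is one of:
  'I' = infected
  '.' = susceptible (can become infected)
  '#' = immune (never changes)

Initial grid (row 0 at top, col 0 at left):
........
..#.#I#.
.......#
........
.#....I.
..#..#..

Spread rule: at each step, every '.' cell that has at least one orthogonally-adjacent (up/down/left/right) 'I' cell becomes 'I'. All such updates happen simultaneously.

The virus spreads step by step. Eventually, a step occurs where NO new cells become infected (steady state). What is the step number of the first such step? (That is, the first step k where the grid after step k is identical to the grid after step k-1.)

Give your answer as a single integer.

Step 0 (initial): 2 infected
Step 1: +6 new -> 8 infected
Step 2: +8 new -> 16 infected
Step 3: +6 new -> 22 infected
Step 4: +7 new -> 29 infected
Step 5: +3 new -> 32 infected
Step 6: +4 new -> 36 infected
Step 7: +2 new -> 38 infected
Step 8: +1 new -> 39 infected
Step 9: +1 new -> 40 infected
Step 10: +1 new -> 41 infected
Step 11: +0 new -> 41 infected

Answer: 11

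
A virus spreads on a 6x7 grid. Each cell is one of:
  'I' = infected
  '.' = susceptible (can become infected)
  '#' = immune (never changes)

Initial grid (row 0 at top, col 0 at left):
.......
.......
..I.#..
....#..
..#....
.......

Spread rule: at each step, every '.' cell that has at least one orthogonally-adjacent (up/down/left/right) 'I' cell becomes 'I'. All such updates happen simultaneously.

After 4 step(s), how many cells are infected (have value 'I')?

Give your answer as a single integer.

Answer: 25

Derivation:
Step 0 (initial): 1 infected
Step 1: +4 new -> 5 infected
Step 2: +6 new -> 11 infected
Step 3: +7 new -> 18 infected
Step 4: +7 new -> 25 infected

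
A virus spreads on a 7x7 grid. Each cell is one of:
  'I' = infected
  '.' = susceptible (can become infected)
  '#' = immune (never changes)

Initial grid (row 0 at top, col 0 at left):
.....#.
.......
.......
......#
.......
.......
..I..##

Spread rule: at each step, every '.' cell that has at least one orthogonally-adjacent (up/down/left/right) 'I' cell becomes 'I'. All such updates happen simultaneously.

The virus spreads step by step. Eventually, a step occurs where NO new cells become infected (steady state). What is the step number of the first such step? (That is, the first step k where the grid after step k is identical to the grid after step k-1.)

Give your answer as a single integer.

Step 0 (initial): 1 infected
Step 1: +3 new -> 4 infected
Step 2: +5 new -> 9 infected
Step 3: +5 new -> 14 infected
Step 4: +6 new -> 20 infected
Step 5: +7 new -> 27 infected
Step 6: +7 new -> 34 infected
Step 7: +5 new -> 39 infected
Step 8: +4 new -> 43 infected
Step 9: +1 new -> 44 infected
Step 10: +1 new -> 45 infected
Step 11: +0 new -> 45 infected

Answer: 11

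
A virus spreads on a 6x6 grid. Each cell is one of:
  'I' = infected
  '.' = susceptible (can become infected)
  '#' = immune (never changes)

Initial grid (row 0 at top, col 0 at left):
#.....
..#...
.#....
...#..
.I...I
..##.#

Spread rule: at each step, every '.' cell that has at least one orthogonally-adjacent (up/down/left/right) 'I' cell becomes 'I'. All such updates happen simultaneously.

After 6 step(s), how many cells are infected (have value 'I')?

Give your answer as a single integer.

Answer: 28

Derivation:
Step 0 (initial): 2 infected
Step 1: +6 new -> 8 infected
Step 2: +7 new -> 15 infected
Step 3: +4 new -> 19 infected
Step 4: +4 new -> 23 infected
Step 5: +3 new -> 26 infected
Step 6: +2 new -> 28 infected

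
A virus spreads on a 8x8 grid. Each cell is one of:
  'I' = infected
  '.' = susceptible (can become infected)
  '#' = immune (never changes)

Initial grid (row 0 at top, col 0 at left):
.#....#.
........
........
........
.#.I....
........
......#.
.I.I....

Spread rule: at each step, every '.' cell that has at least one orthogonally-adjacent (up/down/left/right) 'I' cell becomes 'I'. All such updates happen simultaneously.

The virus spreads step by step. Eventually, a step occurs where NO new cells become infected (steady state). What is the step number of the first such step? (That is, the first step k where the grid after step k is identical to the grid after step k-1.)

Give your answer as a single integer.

Step 0 (initial): 3 infected
Step 1: +9 new -> 12 infected
Step 2: +11 new -> 23 infected
Step 3: +10 new -> 33 infected
Step 4: +11 new -> 44 infected
Step 5: +9 new -> 53 infected
Step 6: +4 new -> 57 infected
Step 7: +2 new -> 59 infected
Step 8: +1 new -> 60 infected
Step 9: +0 new -> 60 infected

Answer: 9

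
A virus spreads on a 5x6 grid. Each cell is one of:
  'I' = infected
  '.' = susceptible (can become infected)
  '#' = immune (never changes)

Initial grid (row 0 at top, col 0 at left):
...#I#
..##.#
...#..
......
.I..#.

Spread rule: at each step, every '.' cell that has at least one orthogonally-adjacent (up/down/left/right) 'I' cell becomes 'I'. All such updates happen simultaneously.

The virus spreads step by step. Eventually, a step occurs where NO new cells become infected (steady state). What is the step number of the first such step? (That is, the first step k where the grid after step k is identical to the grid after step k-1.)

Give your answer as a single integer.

Answer: 6

Derivation:
Step 0 (initial): 2 infected
Step 1: +4 new -> 6 infected
Step 2: +5 new -> 11 infected
Step 3: +6 new -> 17 infected
Step 4: +3 new -> 20 infected
Step 5: +3 new -> 23 infected
Step 6: +0 new -> 23 infected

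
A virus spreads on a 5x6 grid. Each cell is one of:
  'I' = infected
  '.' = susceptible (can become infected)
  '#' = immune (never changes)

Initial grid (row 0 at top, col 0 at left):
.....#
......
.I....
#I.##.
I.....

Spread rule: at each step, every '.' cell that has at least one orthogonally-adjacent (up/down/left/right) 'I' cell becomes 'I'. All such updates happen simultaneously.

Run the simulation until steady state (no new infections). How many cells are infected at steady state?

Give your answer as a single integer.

Answer: 26

Derivation:
Step 0 (initial): 3 infected
Step 1: +5 new -> 8 infected
Step 2: +5 new -> 13 infected
Step 3: +5 new -> 18 infected
Step 4: +4 new -> 22 infected
Step 5: +4 new -> 26 infected
Step 6: +0 new -> 26 infected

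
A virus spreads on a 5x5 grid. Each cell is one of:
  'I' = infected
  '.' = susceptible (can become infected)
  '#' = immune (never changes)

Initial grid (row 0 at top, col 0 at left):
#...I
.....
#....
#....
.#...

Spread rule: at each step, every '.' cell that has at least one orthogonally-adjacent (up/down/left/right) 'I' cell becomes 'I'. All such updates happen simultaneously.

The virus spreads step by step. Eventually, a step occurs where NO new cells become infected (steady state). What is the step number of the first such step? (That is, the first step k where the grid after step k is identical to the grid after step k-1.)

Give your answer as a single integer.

Step 0 (initial): 1 infected
Step 1: +2 new -> 3 infected
Step 2: +3 new -> 6 infected
Step 3: +4 new -> 10 infected
Step 4: +4 new -> 14 infected
Step 5: +4 new -> 18 infected
Step 6: +2 new -> 20 infected
Step 7: +0 new -> 20 infected

Answer: 7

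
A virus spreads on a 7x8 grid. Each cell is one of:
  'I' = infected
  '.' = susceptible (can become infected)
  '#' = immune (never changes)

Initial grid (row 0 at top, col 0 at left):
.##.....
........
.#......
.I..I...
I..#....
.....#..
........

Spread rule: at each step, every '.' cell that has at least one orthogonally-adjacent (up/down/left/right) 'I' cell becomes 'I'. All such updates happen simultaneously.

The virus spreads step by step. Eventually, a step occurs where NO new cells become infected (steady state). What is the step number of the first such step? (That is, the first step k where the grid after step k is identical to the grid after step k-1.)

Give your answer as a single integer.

Step 0 (initial): 3 infected
Step 1: +8 new -> 11 infected
Step 2: +11 new -> 22 infected
Step 3: +12 new -> 34 infected
Step 4: +11 new -> 45 infected
Step 5: +4 new -> 49 infected
Step 6: +2 new -> 51 infected
Step 7: +0 new -> 51 infected

Answer: 7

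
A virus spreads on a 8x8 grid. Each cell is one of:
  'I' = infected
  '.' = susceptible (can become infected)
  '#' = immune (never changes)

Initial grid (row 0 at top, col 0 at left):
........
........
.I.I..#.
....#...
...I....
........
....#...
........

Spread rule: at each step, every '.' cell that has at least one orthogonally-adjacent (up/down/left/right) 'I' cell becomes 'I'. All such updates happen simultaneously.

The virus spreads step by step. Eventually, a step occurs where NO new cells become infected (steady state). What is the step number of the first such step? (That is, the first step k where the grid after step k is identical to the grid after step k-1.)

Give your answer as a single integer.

Answer: 8

Derivation:
Step 0 (initial): 3 infected
Step 1: +10 new -> 13 infected
Step 2: +13 new -> 26 infected
Step 3: +11 new -> 37 infected
Step 4: +10 new -> 47 infected
Step 5: +8 new -> 55 infected
Step 6: +5 new -> 60 infected
Step 7: +1 new -> 61 infected
Step 8: +0 new -> 61 infected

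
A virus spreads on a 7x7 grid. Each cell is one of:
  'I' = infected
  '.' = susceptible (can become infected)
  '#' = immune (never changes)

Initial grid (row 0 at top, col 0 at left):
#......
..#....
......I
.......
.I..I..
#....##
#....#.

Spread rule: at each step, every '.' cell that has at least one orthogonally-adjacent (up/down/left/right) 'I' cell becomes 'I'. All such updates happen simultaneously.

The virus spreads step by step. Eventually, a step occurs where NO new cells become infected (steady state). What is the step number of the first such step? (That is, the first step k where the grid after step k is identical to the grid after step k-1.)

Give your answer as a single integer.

Answer: 6

Derivation:
Step 0 (initial): 3 infected
Step 1: +11 new -> 14 infected
Step 2: +13 new -> 27 infected
Step 3: +8 new -> 35 infected
Step 4: +4 new -> 39 infected
Step 5: +2 new -> 41 infected
Step 6: +0 new -> 41 infected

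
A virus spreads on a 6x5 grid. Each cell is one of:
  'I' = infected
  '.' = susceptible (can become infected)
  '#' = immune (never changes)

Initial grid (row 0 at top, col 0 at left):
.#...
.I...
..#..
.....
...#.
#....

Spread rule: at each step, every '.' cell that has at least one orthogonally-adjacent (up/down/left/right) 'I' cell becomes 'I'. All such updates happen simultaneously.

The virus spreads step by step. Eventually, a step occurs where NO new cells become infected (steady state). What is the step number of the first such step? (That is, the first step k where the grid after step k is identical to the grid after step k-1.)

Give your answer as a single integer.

Step 0 (initial): 1 infected
Step 1: +3 new -> 4 infected
Step 2: +5 new -> 9 infected
Step 3: +6 new -> 15 infected
Step 4: +6 new -> 21 infected
Step 5: +2 new -> 23 infected
Step 6: +2 new -> 25 infected
Step 7: +1 new -> 26 infected
Step 8: +0 new -> 26 infected

Answer: 8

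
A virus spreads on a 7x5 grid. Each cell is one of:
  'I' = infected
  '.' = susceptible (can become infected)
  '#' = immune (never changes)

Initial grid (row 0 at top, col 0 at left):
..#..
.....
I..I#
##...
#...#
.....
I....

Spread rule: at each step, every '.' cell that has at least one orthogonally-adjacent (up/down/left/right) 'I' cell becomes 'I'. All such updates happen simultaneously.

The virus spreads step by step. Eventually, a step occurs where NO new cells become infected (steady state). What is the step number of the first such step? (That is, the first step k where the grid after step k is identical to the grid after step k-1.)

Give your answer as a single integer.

Answer: 5

Derivation:
Step 0 (initial): 3 infected
Step 1: +7 new -> 10 infected
Step 2: +10 new -> 20 infected
Step 3: +7 new -> 27 infected
Step 4: +2 new -> 29 infected
Step 5: +0 new -> 29 infected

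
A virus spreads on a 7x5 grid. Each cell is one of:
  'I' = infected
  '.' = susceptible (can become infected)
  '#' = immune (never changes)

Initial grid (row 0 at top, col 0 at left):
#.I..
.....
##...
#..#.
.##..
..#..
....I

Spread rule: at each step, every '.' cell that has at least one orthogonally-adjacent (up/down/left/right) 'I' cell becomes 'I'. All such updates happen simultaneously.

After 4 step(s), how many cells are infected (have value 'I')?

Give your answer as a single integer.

Step 0 (initial): 2 infected
Step 1: +5 new -> 7 infected
Step 2: +7 new -> 14 infected
Step 3: +7 new -> 21 infected
Step 4: +4 new -> 25 infected

Answer: 25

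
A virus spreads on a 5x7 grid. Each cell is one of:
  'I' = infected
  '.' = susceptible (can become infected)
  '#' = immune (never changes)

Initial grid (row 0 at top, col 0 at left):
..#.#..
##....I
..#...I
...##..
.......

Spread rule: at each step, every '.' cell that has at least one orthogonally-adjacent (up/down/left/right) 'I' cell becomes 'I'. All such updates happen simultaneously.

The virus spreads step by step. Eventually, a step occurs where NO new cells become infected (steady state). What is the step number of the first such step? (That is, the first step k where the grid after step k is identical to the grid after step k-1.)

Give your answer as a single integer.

Step 0 (initial): 2 infected
Step 1: +4 new -> 6 infected
Step 2: +5 new -> 11 infected
Step 3: +3 new -> 14 infected
Step 4: +3 new -> 17 infected
Step 5: +1 new -> 18 infected
Step 6: +1 new -> 19 infected
Step 7: +2 new -> 21 infected
Step 8: +2 new -> 23 infected
Step 9: +2 new -> 25 infected
Step 10: +1 new -> 26 infected
Step 11: +0 new -> 26 infected

Answer: 11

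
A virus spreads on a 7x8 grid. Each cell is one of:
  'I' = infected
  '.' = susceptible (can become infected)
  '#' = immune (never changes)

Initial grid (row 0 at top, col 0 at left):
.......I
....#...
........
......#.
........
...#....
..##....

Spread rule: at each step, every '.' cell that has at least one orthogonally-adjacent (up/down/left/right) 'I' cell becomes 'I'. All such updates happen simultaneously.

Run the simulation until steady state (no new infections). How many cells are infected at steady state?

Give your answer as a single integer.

Answer: 51

Derivation:
Step 0 (initial): 1 infected
Step 1: +2 new -> 3 infected
Step 2: +3 new -> 6 infected
Step 3: +4 new -> 10 infected
Step 4: +3 new -> 13 infected
Step 5: +6 new -> 19 infected
Step 6: +7 new -> 26 infected
Step 7: +7 new -> 33 infected
Step 8: +6 new -> 39 infected
Step 9: +4 new -> 43 infected
Step 10: +3 new -> 46 infected
Step 11: +2 new -> 48 infected
Step 12: +2 new -> 50 infected
Step 13: +1 new -> 51 infected
Step 14: +0 new -> 51 infected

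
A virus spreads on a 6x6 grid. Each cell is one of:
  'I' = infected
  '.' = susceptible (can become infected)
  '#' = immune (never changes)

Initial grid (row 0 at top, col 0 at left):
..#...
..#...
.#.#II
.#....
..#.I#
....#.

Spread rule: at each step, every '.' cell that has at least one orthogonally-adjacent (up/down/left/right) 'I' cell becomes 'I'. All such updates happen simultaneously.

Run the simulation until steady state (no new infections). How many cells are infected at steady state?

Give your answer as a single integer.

Answer: 27

Derivation:
Step 0 (initial): 3 infected
Step 1: +5 new -> 8 infected
Step 2: +5 new -> 13 infected
Step 3: +3 new -> 16 infected
Step 4: +2 new -> 18 infected
Step 5: +2 new -> 20 infected
Step 6: +1 new -> 21 infected
Step 7: +1 new -> 22 infected
Step 8: +1 new -> 23 infected
Step 9: +1 new -> 24 infected
Step 10: +2 new -> 26 infected
Step 11: +1 new -> 27 infected
Step 12: +0 new -> 27 infected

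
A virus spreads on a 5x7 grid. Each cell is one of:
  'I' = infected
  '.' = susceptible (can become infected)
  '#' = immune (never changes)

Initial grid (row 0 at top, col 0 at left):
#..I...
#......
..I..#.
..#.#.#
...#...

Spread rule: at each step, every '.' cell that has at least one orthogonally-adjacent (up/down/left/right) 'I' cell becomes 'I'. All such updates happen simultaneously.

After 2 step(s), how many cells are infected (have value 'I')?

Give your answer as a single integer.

Step 0 (initial): 2 infected
Step 1: +6 new -> 8 infected
Step 2: +8 new -> 16 infected

Answer: 16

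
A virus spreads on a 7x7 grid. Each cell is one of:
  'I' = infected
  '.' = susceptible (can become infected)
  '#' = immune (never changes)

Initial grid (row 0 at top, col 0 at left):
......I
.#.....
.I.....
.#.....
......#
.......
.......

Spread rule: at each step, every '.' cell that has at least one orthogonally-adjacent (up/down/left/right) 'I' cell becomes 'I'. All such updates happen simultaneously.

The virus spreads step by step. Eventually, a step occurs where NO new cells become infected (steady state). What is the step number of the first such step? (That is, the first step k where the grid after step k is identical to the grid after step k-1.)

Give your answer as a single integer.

Step 0 (initial): 2 infected
Step 1: +4 new -> 6 infected
Step 2: +8 new -> 14 infected
Step 3: +11 new -> 25 infected
Step 4: +7 new -> 32 infected
Step 5: +6 new -> 38 infected
Step 6: +4 new -> 42 infected
Step 7: +3 new -> 45 infected
Step 8: +1 new -> 46 infected
Step 9: +0 new -> 46 infected

Answer: 9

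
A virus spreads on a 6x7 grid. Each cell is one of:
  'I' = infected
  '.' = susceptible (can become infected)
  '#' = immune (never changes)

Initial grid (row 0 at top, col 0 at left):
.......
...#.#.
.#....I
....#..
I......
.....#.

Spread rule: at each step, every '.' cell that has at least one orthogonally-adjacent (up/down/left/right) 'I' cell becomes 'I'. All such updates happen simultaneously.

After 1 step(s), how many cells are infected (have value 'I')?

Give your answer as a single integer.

Step 0 (initial): 2 infected
Step 1: +6 new -> 8 infected

Answer: 8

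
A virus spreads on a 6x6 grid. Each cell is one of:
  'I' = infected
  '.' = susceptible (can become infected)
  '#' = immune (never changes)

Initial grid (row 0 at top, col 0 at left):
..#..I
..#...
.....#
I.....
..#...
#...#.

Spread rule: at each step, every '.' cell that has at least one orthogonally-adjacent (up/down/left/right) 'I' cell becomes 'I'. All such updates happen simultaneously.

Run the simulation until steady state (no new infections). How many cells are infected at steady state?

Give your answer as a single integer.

Answer: 30

Derivation:
Step 0 (initial): 2 infected
Step 1: +5 new -> 7 infected
Step 2: +6 new -> 13 infected
Step 3: +7 new -> 20 infected
Step 4: +5 new -> 25 infected
Step 5: +3 new -> 28 infected
Step 6: +1 new -> 29 infected
Step 7: +1 new -> 30 infected
Step 8: +0 new -> 30 infected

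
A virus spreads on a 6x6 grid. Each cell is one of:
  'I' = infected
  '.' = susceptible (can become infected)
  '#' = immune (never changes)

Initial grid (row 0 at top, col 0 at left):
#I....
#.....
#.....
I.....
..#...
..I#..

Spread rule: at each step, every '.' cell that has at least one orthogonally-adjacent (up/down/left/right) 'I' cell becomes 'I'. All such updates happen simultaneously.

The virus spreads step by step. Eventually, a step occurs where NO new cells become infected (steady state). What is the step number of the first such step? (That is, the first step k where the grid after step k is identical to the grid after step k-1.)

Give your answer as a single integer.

Step 0 (initial): 3 infected
Step 1: +5 new -> 8 infected
Step 2: +6 new -> 14 infected
Step 3: +4 new -> 18 infected
Step 4: +5 new -> 23 infected
Step 5: +4 new -> 27 infected
Step 6: +3 new -> 30 infected
Step 7: +1 new -> 31 infected
Step 8: +0 new -> 31 infected

Answer: 8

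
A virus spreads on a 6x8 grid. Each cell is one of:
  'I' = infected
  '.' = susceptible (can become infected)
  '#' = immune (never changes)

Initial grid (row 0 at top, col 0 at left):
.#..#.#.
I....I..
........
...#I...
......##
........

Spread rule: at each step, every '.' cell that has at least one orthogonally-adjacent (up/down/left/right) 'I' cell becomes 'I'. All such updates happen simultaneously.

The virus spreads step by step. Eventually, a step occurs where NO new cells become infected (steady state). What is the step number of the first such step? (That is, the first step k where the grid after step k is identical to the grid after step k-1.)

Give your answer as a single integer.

Answer: 6

Derivation:
Step 0 (initial): 3 infected
Step 1: +10 new -> 13 infected
Step 2: +11 new -> 24 infected
Step 3: +11 new -> 35 infected
Step 4: +5 new -> 40 infected
Step 5: +2 new -> 42 infected
Step 6: +0 new -> 42 infected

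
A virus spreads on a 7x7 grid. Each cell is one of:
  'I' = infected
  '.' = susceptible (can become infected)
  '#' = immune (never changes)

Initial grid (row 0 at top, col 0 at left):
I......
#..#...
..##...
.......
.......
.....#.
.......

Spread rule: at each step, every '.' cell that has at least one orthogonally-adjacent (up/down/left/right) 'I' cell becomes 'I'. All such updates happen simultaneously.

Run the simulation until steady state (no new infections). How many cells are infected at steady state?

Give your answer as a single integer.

Step 0 (initial): 1 infected
Step 1: +1 new -> 2 infected
Step 2: +2 new -> 4 infected
Step 3: +3 new -> 7 infected
Step 4: +3 new -> 10 infected
Step 5: +5 new -> 15 infected
Step 6: +7 new -> 22 infected
Step 7: +7 new -> 29 infected
Step 8: +6 new -> 35 infected
Step 9: +4 new -> 39 infected
Step 10: +2 new -> 41 infected
Step 11: +2 new -> 43 infected
Step 12: +1 new -> 44 infected
Step 13: +0 new -> 44 infected

Answer: 44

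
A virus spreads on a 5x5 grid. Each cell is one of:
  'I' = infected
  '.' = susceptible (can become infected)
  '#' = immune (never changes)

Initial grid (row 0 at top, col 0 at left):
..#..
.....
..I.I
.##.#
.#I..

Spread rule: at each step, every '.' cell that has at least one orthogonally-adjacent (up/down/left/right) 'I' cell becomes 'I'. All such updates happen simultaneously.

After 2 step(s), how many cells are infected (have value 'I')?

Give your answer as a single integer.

Answer: 14

Derivation:
Step 0 (initial): 3 infected
Step 1: +5 new -> 8 infected
Step 2: +6 new -> 14 infected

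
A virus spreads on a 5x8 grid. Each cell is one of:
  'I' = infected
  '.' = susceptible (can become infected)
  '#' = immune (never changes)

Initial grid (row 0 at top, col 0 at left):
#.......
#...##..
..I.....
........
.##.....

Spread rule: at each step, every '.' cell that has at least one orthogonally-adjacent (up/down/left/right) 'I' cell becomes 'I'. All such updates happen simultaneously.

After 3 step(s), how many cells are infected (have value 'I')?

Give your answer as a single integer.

Answer: 18

Derivation:
Step 0 (initial): 1 infected
Step 1: +4 new -> 5 infected
Step 2: +7 new -> 12 infected
Step 3: +6 new -> 18 infected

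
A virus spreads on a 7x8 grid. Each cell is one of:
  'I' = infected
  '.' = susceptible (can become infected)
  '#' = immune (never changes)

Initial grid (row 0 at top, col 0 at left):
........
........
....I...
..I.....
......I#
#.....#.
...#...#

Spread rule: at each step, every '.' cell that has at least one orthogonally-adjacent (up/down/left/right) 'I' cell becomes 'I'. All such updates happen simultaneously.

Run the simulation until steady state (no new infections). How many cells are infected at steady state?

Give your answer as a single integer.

Answer: 50

Derivation:
Step 0 (initial): 3 infected
Step 1: +10 new -> 13 infected
Step 2: +14 new -> 27 infected
Step 3: +13 new -> 40 infected
Step 4: +7 new -> 47 infected
Step 5: +3 new -> 50 infected
Step 6: +0 new -> 50 infected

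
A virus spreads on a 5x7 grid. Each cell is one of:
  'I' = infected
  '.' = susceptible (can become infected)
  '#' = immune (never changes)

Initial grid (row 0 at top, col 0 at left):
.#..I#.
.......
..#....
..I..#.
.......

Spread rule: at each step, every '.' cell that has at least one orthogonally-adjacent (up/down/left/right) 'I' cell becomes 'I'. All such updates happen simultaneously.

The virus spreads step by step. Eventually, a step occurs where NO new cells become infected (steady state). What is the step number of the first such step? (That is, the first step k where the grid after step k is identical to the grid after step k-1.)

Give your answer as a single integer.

Step 0 (initial): 2 infected
Step 1: +5 new -> 7 infected
Step 2: +10 new -> 17 infected
Step 3: +7 new -> 24 infected
Step 4: +4 new -> 28 infected
Step 5: +3 new -> 31 infected
Step 6: +0 new -> 31 infected

Answer: 6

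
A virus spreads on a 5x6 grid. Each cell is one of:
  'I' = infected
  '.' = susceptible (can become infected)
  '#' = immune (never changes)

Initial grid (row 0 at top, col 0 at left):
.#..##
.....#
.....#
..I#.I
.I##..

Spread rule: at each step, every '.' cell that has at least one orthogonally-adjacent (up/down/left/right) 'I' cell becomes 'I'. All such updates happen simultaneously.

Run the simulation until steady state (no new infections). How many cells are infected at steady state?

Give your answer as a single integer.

Step 0 (initial): 3 infected
Step 1: +5 new -> 8 infected
Step 2: +6 new -> 14 infected
Step 3: +5 new -> 19 infected
Step 4: +2 new -> 21 infected
Step 5: +1 new -> 22 infected
Step 6: +0 new -> 22 infected

Answer: 22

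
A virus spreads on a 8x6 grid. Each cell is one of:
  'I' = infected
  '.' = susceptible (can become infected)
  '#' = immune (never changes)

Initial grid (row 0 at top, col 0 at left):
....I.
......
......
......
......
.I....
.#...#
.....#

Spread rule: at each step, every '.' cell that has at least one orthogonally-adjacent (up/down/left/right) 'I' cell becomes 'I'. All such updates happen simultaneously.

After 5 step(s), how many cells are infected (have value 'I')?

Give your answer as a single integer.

Step 0 (initial): 2 infected
Step 1: +6 new -> 8 infected
Step 2: +10 new -> 18 infected
Step 3: +13 new -> 31 infected
Step 4: +11 new -> 42 infected
Step 5: +3 new -> 45 infected

Answer: 45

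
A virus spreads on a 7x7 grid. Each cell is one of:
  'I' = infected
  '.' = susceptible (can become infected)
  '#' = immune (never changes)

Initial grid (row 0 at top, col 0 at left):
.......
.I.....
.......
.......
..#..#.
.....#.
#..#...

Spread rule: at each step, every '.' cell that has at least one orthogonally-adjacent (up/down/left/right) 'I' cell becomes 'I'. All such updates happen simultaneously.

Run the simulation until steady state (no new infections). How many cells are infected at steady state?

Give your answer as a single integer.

Step 0 (initial): 1 infected
Step 1: +4 new -> 5 infected
Step 2: +6 new -> 11 infected
Step 3: +6 new -> 17 infected
Step 4: +6 new -> 23 infected
Step 5: +8 new -> 31 infected
Step 6: +6 new -> 37 infected
Step 7: +2 new -> 39 infected
Step 8: +2 new -> 41 infected
Step 9: +2 new -> 43 infected
Step 10: +1 new -> 44 infected
Step 11: +0 new -> 44 infected

Answer: 44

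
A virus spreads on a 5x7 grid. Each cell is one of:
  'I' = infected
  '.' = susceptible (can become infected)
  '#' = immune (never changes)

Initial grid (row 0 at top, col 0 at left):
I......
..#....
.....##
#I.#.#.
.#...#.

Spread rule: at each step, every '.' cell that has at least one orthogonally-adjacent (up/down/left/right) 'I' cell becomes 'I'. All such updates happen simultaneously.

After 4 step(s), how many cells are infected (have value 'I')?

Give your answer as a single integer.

Step 0 (initial): 2 infected
Step 1: +4 new -> 6 infected
Step 2: +5 new -> 11 infected
Step 3: +3 new -> 14 infected
Step 4: +4 new -> 18 infected

Answer: 18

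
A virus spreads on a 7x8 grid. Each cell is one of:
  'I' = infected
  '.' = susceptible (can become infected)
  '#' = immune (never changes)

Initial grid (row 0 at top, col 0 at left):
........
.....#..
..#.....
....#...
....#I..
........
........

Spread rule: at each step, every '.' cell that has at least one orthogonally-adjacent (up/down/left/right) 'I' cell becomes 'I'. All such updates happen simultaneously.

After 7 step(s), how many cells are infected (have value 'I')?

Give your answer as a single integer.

Answer: 46

Derivation:
Step 0 (initial): 1 infected
Step 1: +3 new -> 4 infected
Step 2: +6 new -> 10 infected
Step 3: +7 new -> 17 infected
Step 4: +8 new -> 25 infected
Step 5: +8 new -> 33 infected
Step 6: +8 new -> 41 infected
Step 7: +5 new -> 46 infected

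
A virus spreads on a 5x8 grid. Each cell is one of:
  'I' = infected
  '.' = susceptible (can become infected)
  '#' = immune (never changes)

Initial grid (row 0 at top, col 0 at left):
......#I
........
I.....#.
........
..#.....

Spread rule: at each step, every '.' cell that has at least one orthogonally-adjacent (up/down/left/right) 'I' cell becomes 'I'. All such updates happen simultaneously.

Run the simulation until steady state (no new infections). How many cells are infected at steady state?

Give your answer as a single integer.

Step 0 (initial): 2 infected
Step 1: +4 new -> 6 infected
Step 2: +7 new -> 13 infected
Step 3: +7 new -> 20 infected
Step 4: +9 new -> 29 infected
Step 5: +6 new -> 35 infected
Step 6: +2 new -> 37 infected
Step 7: +0 new -> 37 infected

Answer: 37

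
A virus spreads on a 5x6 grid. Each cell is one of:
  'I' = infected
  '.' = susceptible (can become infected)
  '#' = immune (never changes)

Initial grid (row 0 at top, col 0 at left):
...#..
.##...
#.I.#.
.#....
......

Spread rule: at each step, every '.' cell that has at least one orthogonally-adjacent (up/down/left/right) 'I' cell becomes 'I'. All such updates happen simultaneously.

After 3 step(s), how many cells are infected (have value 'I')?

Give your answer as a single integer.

Answer: 11

Derivation:
Step 0 (initial): 1 infected
Step 1: +3 new -> 4 infected
Step 2: +3 new -> 7 infected
Step 3: +4 new -> 11 infected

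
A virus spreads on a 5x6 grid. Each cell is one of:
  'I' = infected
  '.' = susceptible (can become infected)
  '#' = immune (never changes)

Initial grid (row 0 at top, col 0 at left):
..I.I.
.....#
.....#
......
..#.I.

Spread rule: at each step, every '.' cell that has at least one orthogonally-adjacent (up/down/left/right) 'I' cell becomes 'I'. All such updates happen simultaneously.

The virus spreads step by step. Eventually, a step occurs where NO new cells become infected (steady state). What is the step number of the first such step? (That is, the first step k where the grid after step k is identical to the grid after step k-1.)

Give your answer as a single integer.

Answer: 7

Derivation:
Step 0 (initial): 3 infected
Step 1: +8 new -> 11 infected
Step 2: +7 new -> 18 infected
Step 3: +4 new -> 22 infected
Step 4: +2 new -> 24 infected
Step 5: +2 new -> 26 infected
Step 6: +1 new -> 27 infected
Step 7: +0 new -> 27 infected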